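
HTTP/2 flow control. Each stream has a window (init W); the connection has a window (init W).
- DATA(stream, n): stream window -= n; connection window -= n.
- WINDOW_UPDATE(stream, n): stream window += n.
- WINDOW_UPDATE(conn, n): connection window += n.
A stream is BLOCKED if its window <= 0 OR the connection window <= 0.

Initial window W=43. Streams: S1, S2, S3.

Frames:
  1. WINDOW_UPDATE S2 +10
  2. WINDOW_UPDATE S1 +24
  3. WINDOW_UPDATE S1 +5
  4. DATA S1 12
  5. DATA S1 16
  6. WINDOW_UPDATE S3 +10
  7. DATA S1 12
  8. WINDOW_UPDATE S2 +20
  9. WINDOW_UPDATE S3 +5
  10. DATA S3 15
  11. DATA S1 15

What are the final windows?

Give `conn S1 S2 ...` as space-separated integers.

Answer: -27 17 73 43

Derivation:
Op 1: conn=43 S1=43 S2=53 S3=43 blocked=[]
Op 2: conn=43 S1=67 S2=53 S3=43 blocked=[]
Op 3: conn=43 S1=72 S2=53 S3=43 blocked=[]
Op 4: conn=31 S1=60 S2=53 S3=43 blocked=[]
Op 5: conn=15 S1=44 S2=53 S3=43 blocked=[]
Op 6: conn=15 S1=44 S2=53 S3=53 blocked=[]
Op 7: conn=3 S1=32 S2=53 S3=53 blocked=[]
Op 8: conn=3 S1=32 S2=73 S3=53 blocked=[]
Op 9: conn=3 S1=32 S2=73 S3=58 blocked=[]
Op 10: conn=-12 S1=32 S2=73 S3=43 blocked=[1, 2, 3]
Op 11: conn=-27 S1=17 S2=73 S3=43 blocked=[1, 2, 3]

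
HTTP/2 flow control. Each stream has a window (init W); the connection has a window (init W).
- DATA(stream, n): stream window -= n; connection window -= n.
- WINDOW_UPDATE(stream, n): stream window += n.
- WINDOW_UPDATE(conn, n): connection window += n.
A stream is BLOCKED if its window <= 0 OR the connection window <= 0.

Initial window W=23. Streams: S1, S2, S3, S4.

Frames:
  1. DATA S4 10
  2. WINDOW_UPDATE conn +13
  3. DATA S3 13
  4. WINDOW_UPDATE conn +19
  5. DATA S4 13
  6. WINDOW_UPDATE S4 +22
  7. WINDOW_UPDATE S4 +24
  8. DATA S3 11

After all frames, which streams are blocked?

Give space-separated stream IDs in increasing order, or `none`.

Op 1: conn=13 S1=23 S2=23 S3=23 S4=13 blocked=[]
Op 2: conn=26 S1=23 S2=23 S3=23 S4=13 blocked=[]
Op 3: conn=13 S1=23 S2=23 S3=10 S4=13 blocked=[]
Op 4: conn=32 S1=23 S2=23 S3=10 S4=13 blocked=[]
Op 5: conn=19 S1=23 S2=23 S3=10 S4=0 blocked=[4]
Op 6: conn=19 S1=23 S2=23 S3=10 S4=22 blocked=[]
Op 7: conn=19 S1=23 S2=23 S3=10 S4=46 blocked=[]
Op 8: conn=8 S1=23 S2=23 S3=-1 S4=46 blocked=[3]

Answer: S3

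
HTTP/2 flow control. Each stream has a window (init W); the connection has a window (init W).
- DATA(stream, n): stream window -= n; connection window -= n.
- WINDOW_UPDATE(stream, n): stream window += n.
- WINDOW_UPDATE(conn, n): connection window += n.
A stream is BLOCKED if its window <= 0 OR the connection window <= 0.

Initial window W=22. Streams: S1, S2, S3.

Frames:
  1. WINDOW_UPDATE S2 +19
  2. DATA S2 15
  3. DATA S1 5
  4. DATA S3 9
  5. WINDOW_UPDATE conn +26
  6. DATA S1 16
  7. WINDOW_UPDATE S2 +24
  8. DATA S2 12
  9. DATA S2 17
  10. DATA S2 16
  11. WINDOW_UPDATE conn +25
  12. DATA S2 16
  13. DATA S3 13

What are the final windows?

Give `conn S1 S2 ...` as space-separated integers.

Answer: -46 1 -11 0

Derivation:
Op 1: conn=22 S1=22 S2=41 S3=22 blocked=[]
Op 2: conn=7 S1=22 S2=26 S3=22 blocked=[]
Op 3: conn=2 S1=17 S2=26 S3=22 blocked=[]
Op 4: conn=-7 S1=17 S2=26 S3=13 blocked=[1, 2, 3]
Op 5: conn=19 S1=17 S2=26 S3=13 blocked=[]
Op 6: conn=3 S1=1 S2=26 S3=13 blocked=[]
Op 7: conn=3 S1=1 S2=50 S3=13 blocked=[]
Op 8: conn=-9 S1=1 S2=38 S3=13 blocked=[1, 2, 3]
Op 9: conn=-26 S1=1 S2=21 S3=13 blocked=[1, 2, 3]
Op 10: conn=-42 S1=1 S2=5 S3=13 blocked=[1, 2, 3]
Op 11: conn=-17 S1=1 S2=5 S3=13 blocked=[1, 2, 3]
Op 12: conn=-33 S1=1 S2=-11 S3=13 blocked=[1, 2, 3]
Op 13: conn=-46 S1=1 S2=-11 S3=0 blocked=[1, 2, 3]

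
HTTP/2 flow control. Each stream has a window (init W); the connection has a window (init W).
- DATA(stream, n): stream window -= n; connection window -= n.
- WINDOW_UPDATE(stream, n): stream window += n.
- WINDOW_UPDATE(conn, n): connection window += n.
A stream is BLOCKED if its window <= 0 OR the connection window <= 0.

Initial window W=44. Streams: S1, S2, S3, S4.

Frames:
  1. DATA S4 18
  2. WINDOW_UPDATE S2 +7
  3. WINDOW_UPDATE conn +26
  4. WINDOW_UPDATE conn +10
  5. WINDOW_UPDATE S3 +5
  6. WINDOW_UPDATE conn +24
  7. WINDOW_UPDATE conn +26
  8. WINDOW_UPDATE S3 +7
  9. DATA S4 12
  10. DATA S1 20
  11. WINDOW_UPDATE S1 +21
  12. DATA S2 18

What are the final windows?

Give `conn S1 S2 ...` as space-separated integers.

Op 1: conn=26 S1=44 S2=44 S3=44 S4=26 blocked=[]
Op 2: conn=26 S1=44 S2=51 S3=44 S4=26 blocked=[]
Op 3: conn=52 S1=44 S2=51 S3=44 S4=26 blocked=[]
Op 4: conn=62 S1=44 S2=51 S3=44 S4=26 blocked=[]
Op 5: conn=62 S1=44 S2=51 S3=49 S4=26 blocked=[]
Op 6: conn=86 S1=44 S2=51 S3=49 S4=26 blocked=[]
Op 7: conn=112 S1=44 S2=51 S3=49 S4=26 blocked=[]
Op 8: conn=112 S1=44 S2=51 S3=56 S4=26 blocked=[]
Op 9: conn=100 S1=44 S2=51 S3=56 S4=14 blocked=[]
Op 10: conn=80 S1=24 S2=51 S3=56 S4=14 blocked=[]
Op 11: conn=80 S1=45 S2=51 S3=56 S4=14 blocked=[]
Op 12: conn=62 S1=45 S2=33 S3=56 S4=14 blocked=[]

Answer: 62 45 33 56 14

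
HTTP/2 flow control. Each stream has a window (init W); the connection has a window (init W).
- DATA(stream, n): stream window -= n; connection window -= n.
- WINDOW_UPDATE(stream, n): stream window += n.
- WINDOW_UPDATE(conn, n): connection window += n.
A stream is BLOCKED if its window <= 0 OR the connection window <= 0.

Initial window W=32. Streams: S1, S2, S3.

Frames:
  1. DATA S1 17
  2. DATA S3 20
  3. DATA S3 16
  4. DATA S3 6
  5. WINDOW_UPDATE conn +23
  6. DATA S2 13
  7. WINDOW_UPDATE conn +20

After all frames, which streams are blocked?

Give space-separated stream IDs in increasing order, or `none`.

Answer: S3

Derivation:
Op 1: conn=15 S1=15 S2=32 S3=32 blocked=[]
Op 2: conn=-5 S1=15 S2=32 S3=12 blocked=[1, 2, 3]
Op 3: conn=-21 S1=15 S2=32 S3=-4 blocked=[1, 2, 3]
Op 4: conn=-27 S1=15 S2=32 S3=-10 blocked=[1, 2, 3]
Op 5: conn=-4 S1=15 S2=32 S3=-10 blocked=[1, 2, 3]
Op 6: conn=-17 S1=15 S2=19 S3=-10 blocked=[1, 2, 3]
Op 7: conn=3 S1=15 S2=19 S3=-10 blocked=[3]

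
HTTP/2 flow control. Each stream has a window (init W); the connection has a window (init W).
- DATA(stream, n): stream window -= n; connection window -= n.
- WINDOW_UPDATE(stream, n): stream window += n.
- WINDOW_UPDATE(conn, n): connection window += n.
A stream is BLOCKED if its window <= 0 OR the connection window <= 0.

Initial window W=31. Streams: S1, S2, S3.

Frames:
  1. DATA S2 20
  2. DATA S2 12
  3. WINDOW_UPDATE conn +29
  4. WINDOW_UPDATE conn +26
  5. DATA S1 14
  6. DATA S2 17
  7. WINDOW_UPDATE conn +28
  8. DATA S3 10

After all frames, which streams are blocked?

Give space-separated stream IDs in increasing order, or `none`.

Op 1: conn=11 S1=31 S2=11 S3=31 blocked=[]
Op 2: conn=-1 S1=31 S2=-1 S3=31 blocked=[1, 2, 3]
Op 3: conn=28 S1=31 S2=-1 S3=31 blocked=[2]
Op 4: conn=54 S1=31 S2=-1 S3=31 blocked=[2]
Op 5: conn=40 S1=17 S2=-1 S3=31 blocked=[2]
Op 6: conn=23 S1=17 S2=-18 S3=31 blocked=[2]
Op 7: conn=51 S1=17 S2=-18 S3=31 blocked=[2]
Op 8: conn=41 S1=17 S2=-18 S3=21 blocked=[2]

Answer: S2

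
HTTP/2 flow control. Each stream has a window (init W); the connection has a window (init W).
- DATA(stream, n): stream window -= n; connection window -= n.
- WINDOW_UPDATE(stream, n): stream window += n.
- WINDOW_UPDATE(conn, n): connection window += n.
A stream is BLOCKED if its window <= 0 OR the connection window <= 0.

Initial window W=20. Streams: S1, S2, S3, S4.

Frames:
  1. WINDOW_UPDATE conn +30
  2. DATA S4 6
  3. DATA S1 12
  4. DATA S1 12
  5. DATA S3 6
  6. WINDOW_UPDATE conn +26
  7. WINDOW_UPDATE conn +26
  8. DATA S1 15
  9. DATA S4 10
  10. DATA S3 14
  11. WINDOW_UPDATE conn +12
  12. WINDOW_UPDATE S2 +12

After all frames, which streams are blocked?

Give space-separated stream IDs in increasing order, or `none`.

Answer: S1 S3

Derivation:
Op 1: conn=50 S1=20 S2=20 S3=20 S4=20 blocked=[]
Op 2: conn=44 S1=20 S2=20 S3=20 S4=14 blocked=[]
Op 3: conn=32 S1=8 S2=20 S3=20 S4=14 blocked=[]
Op 4: conn=20 S1=-4 S2=20 S3=20 S4=14 blocked=[1]
Op 5: conn=14 S1=-4 S2=20 S3=14 S4=14 blocked=[1]
Op 6: conn=40 S1=-4 S2=20 S3=14 S4=14 blocked=[1]
Op 7: conn=66 S1=-4 S2=20 S3=14 S4=14 blocked=[1]
Op 8: conn=51 S1=-19 S2=20 S3=14 S4=14 blocked=[1]
Op 9: conn=41 S1=-19 S2=20 S3=14 S4=4 blocked=[1]
Op 10: conn=27 S1=-19 S2=20 S3=0 S4=4 blocked=[1, 3]
Op 11: conn=39 S1=-19 S2=20 S3=0 S4=4 blocked=[1, 3]
Op 12: conn=39 S1=-19 S2=32 S3=0 S4=4 blocked=[1, 3]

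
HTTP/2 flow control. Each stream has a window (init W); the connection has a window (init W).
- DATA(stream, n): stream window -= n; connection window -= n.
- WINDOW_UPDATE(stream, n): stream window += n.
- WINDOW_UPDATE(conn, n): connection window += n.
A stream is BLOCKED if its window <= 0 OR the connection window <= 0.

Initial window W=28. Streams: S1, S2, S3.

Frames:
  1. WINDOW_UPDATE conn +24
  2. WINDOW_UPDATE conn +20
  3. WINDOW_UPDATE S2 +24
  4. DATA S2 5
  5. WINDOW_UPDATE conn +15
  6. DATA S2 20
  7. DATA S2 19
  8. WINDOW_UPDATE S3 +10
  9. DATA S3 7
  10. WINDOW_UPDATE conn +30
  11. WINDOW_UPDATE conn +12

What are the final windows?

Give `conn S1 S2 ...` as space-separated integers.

Op 1: conn=52 S1=28 S2=28 S3=28 blocked=[]
Op 2: conn=72 S1=28 S2=28 S3=28 blocked=[]
Op 3: conn=72 S1=28 S2=52 S3=28 blocked=[]
Op 4: conn=67 S1=28 S2=47 S3=28 blocked=[]
Op 5: conn=82 S1=28 S2=47 S3=28 blocked=[]
Op 6: conn=62 S1=28 S2=27 S3=28 blocked=[]
Op 7: conn=43 S1=28 S2=8 S3=28 blocked=[]
Op 8: conn=43 S1=28 S2=8 S3=38 blocked=[]
Op 9: conn=36 S1=28 S2=8 S3=31 blocked=[]
Op 10: conn=66 S1=28 S2=8 S3=31 blocked=[]
Op 11: conn=78 S1=28 S2=8 S3=31 blocked=[]

Answer: 78 28 8 31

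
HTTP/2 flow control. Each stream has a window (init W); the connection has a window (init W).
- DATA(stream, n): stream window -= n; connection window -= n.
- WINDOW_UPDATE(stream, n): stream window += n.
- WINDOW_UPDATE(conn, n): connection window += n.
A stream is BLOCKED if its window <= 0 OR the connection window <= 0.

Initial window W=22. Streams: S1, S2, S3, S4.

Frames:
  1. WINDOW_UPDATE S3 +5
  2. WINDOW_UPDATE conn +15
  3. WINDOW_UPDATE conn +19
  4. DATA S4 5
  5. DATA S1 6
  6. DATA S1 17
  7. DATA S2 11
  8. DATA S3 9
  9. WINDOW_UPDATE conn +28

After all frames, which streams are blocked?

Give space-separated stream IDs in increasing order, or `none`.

Answer: S1

Derivation:
Op 1: conn=22 S1=22 S2=22 S3=27 S4=22 blocked=[]
Op 2: conn=37 S1=22 S2=22 S3=27 S4=22 blocked=[]
Op 3: conn=56 S1=22 S2=22 S3=27 S4=22 blocked=[]
Op 4: conn=51 S1=22 S2=22 S3=27 S4=17 blocked=[]
Op 5: conn=45 S1=16 S2=22 S3=27 S4=17 blocked=[]
Op 6: conn=28 S1=-1 S2=22 S3=27 S4=17 blocked=[1]
Op 7: conn=17 S1=-1 S2=11 S3=27 S4=17 blocked=[1]
Op 8: conn=8 S1=-1 S2=11 S3=18 S4=17 blocked=[1]
Op 9: conn=36 S1=-1 S2=11 S3=18 S4=17 blocked=[1]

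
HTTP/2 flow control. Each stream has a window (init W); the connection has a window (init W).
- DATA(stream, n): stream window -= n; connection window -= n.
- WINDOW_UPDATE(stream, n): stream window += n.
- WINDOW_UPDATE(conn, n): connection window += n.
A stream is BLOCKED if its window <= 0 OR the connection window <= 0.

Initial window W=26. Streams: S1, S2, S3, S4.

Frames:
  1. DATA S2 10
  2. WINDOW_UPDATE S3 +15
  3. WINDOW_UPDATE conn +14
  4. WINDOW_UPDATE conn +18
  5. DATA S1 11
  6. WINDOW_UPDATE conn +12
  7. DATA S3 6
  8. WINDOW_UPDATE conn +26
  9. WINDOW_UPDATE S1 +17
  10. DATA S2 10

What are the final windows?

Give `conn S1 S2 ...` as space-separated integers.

Op 1: conn=16 S1=26 S2=16 S3=26 S4=26 blocked=[]
Op 2: conn=16 S1=26 S2=16 S3=41 S4=26 blocked=[]
Op 3: conn=30 S1=26 S2=16 S3=41 S4=26 blocked=[]
Op 4: conn=48 S1=26 S2=16 S3=41 S4=26 blocked=[]
Op 5: conn=37 S1=15 S2=16 S3=41 S4=26 blocked=[]
Op 6: conn=49 S1=15 S2=16 S3=41 S4=26 blocked=[]
Op 7: conn=43 S1=15 S2=16 S3=35 S4=26 blocked=[]
Op 8: conn=69 S1=15 S2=16 S3=35 S4=26 blocked=[]
Op 9: conn=69 S1=32 S2=16 S3=35 S4=26 blocked=[]
Op 10: conn=59 S1=32 S2=6 S3=35 S4=26 blocked=[]

Answer: 59 32 6 35 26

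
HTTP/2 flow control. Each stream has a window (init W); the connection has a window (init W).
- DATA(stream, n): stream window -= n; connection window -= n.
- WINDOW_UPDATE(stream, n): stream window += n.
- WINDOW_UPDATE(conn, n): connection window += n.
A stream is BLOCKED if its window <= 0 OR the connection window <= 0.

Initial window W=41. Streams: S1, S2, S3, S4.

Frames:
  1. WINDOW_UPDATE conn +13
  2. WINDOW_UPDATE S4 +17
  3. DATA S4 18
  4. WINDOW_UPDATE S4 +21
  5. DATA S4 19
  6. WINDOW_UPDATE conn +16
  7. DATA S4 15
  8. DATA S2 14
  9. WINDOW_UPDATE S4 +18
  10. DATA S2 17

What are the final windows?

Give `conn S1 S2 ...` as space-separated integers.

Answer: -13 41 10 41 45

Derivation:
Op 1: conn=54 S1=41 S2=41 S3=41 S4=41 blocked=[]
Op 2: conn=54 S1=41 S2=41 S3=41 S4=58 blocked=[]
Op 3: conn=36 S1=41 S2=41 S3=41 S4=40 blocked=[]
Op 4: conn=36 S1=41 S2=41 S3=41 S4=61 blocked=[]
Op 5: conn=17 S1=41 S2=41 S3=41 S4=42 blocked=[]
Op 6: conn=33 S1=41 S2=41 S3=41 S4=42 blocked=[]
Op 7: conn=18 S1=41 S2=41 S3=41 S4=27 blocked=[]
Op 8: conn=4 S1=41 S2=27 S3=41 S4=27 blocked=[]
Op 9: conn=4 S1=41 S2=27 S3=41 S4=45 blocked=[]
Op 10: conn=-13 S1=41 S2=10 S3=41 S4=45 blocked=[1, 2, 3, 4]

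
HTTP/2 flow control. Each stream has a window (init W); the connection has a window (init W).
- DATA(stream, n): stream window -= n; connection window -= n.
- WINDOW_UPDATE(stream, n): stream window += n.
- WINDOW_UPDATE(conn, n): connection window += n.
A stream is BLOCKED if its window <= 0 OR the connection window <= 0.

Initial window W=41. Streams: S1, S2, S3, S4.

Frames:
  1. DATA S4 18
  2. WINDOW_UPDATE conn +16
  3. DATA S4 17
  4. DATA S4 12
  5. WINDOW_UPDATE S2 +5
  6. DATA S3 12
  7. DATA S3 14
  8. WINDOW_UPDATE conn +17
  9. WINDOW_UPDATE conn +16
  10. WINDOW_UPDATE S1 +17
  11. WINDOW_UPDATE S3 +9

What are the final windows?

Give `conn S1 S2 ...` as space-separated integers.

Answer: 17 58 46 24 -6

Derivation:
Op 1: conn=23 S1=41 S2=41 S3=41 S4=23 blocked=[]
Op 2: conn=39 S1=41 S2=41 S3=41 S4=23 blocked=[]
Op 3: conn=22 S1=41 S2=41 S3=41 S4=6 blocked=[]
Op 4: conn=10 S1=41 S2=41 S3=41 S4=-6 blocked=[4]
Op 5: conn=10 S1=41 S2=46 S3=41 S4=-6 blocked=[4]
Op 6: conn=-2 S1=41 S2=46 S3=29 S4=-6 blocked=[1, 2, 3, 4]
Op 7: conn=-16 S1=41 S2=46 S3=15 S4=-6 blocked=[1, 2, 3, 4]
Op 8: conn=1 S1=41 S2=46 S3=15 S4=-6 blocked=[4]
Op 9: conn=17 S1=41 S2=46 S3=15 S4=-6 blocked=[4]
Op 10: conn=17 S1=58 S2=46 S3=15 S4=-6 blocked=[4]
Op 11: conn=17 S1=58 S2=46 S3=24 S4=-6 blocked=[4]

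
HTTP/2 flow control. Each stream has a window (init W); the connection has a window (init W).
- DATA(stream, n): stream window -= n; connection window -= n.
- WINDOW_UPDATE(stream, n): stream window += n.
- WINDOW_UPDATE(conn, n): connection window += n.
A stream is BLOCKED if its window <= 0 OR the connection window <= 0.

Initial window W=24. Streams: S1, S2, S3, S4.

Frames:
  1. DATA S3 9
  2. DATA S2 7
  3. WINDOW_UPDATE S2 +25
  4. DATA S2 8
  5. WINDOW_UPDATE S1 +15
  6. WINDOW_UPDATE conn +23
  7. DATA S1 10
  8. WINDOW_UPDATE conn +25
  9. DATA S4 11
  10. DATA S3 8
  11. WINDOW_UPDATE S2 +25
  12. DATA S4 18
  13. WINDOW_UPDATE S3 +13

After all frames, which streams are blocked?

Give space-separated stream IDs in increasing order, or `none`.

Answer: S4

Derivation:
Op 1: conn=15 S1=24 S2=24 S3=15 S4=24 blocked=[]
Op 2: conn=8 S1=24 S2=17 S3=15 S4=24 blocked=[]
Op 3: conn=8 S1=24 S2=42 S3=15 S4=24 blocked=[]
Op 4: conn=0 S1=24 S2=34 S3=15 S4=24 blocked=[1, 2, 3, 4]
Op 5: conn=0 S1=39 S2=34 S3=15 S4=24 blocked=[1, 2, 3, 4]
Op 6: conn=23 S1=39 S2=34 S3=15 S4=24 blocked=[]
Op 7: conn=13 S1=29 S2=34 S3=15 S4=24 blocked=[]
Op 8: conn=38 S1=29 S2=34 S3=15 S4=24 blocked=[]
Op 9: conn=27 S1=29 S2=34 S3=15 S4=13 blocked=[]
Op 10: conn=19 S1=29 S2=34 S3=7 S4=13 blocked=[]
Op 11: conn=19 S1=29 S2=59 S3=7 S4=13 blocked=[]
Op 12: conn=1 S1=29 S2=59 S3=7 S4=-5 blocked=[4]
Op 13: conn=1 S1=29 S2=59 S3=20 S4=-5 blocked=[4]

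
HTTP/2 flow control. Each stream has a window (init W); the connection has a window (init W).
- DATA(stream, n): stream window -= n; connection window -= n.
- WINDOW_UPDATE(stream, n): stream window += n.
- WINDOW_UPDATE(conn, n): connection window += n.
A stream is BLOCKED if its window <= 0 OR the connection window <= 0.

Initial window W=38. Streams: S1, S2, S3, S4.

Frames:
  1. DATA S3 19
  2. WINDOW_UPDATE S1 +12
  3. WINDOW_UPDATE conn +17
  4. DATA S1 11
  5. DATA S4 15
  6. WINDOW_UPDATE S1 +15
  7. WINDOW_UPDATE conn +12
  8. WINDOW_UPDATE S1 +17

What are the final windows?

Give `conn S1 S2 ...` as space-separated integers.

Op 1: conn=19 S1=38 S2=38 S3=19 S4=38 blocked=[]
Op 2: conn=19 S1=50 S2=38 S3=19 S4=38 blocked=[]
Op 3: conn=36 S1=50 S2=38 S3=19 S4=38 blocked=[]
Op 4: conn=25 S1=39 S2=38 S3=19 S4=38 blocked=[]
Op 5: conn=10 S1=39 S2=38 S3=19 S4=23 blocked=[]
Op 6: conn=10 S1=54 S2=38 S3=19 S4=23 blocked=[]
Op 7: conn=22 S1=54 S2=38 S3=19 S4=23 blocked=[]
Op 8: conn=22 S1=71 S2=38 S3=19 S4=23 blocked=[]

Answer: 22 71 38 19 23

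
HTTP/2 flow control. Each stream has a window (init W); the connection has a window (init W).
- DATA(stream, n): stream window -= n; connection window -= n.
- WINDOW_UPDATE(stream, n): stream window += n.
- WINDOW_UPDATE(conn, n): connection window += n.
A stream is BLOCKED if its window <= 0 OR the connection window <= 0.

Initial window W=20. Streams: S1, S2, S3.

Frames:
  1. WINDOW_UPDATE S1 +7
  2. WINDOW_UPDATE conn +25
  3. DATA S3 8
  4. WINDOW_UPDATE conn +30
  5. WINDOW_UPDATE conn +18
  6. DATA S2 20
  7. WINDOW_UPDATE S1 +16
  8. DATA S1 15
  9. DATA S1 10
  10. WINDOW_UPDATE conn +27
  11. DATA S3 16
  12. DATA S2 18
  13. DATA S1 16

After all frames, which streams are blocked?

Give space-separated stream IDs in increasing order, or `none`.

Op 1: conn=20 S1=27 S2=20 S3=20 blocked=[]
Op 2: conn=45 S1=27 S2=20 S3=20 blocked=[]
Op 3: conn=37 S1=27 S2=20 S3=12 blocked=[]
Op 4: conn=67 S1=27 S2=20 S3=12 blocked=[]
Op 5: conn=85 S1=27 S2=20 S3=12 blocked=[]
Op 6: conn=65 S1=27 S2=0 S3=12 blocked=[2]
Op 7: conn=65 S1=43 S2=0 S3=12 blocked=[2]
Op 8: conn=50 S1=28 S2=0 S3=12 blocked=[2]
Op 9: conn=40 S1=18 S2=0 S3=12 blocked=[2]
Op 10: conn=67 S1=18 S2=0 S3=12 blocked=[2]
Op 11: conn=51 S1=18 S2=0 S3=-4 blocked=[2, 3]
Op 12: conn=33 S1=18 S2=-18 S3=-4 blocked=[2, 3]
Op 13: conn=17 S1=2 S2=-18 S3=-4 blocked=[2, 3]

Answer: S2 S3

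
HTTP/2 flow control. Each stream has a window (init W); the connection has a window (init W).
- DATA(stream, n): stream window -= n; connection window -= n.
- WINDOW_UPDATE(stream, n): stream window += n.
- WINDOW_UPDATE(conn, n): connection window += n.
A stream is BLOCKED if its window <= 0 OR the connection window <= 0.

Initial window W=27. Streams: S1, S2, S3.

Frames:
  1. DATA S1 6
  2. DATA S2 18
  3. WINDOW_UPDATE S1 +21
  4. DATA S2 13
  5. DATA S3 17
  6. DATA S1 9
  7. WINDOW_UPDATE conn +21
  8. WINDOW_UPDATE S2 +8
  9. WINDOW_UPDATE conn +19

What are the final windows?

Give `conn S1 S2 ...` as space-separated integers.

Answer: 4 33 4 10

Derivation:
Op 1: conn=21 S1=21 S2=27 S3=27 blocked=[]
Op 2: conn=3 S1=21 S2=9 S3=27 blocked=[]
Op 3: conn=3 S1=42 S2=9 S3=27 blocked=[]
Op 4: conn=-10 S1=42 S2=-4 S3=27 blocked=[1, 2, 3]
Op 5: conn=-27 S1=42 S2=-4 S3=10 blocked=[1, 2, 3]
Op 6: conn=-36 S1=33 S2=-4 S3=10 blocked=[1, 2, 3]
Op 7: conn=-15 S1=33 S2=-4 S3=10 blocked=[1, 2, 3]
Op 8: conn=-15 S1=33 S2=4 S3=10 blocked=[1, 2, 3]
Op 9: conn=4 S1=33 S2=4 S3=10 blocked=[]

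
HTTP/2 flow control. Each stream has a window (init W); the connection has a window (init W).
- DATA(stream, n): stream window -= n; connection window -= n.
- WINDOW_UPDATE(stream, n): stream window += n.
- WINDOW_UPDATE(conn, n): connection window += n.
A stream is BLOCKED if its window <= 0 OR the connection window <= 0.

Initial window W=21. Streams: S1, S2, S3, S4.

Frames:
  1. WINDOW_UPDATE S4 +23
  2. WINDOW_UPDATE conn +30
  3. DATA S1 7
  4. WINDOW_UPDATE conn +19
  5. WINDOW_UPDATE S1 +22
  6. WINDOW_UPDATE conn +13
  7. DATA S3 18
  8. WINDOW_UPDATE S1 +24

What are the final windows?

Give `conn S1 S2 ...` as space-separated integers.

Answer: 58 60 21 3 44

Derivation:
Op 1: conn=21 S1=21 S2=21 S3=21 S4=44 blocked=[]
Op 2: conn=51 S1=21 S2=21 S3=21 S4=44 blocked=[]
Op 3: conn=44 S1=14 S2=21 S3=21 S4=44 blocked=[]
Op 4: conn=63 S1=14 S2=21 S3=21 S4=44 blocked=[]
Op 5: conn=63 S1=36 S2=21 S3=21 S4=44 blocked=[]
Op 6: conn=76 S1=36 S2=21 S3=21 S4=44 blocked=[]
Op 7: conn=58 S1=36 S2=21 S3=3 S4=44 blocked=[]
Op 8: conn=58 S1=60 S2=21 S3=3 S4=44 blocked=[]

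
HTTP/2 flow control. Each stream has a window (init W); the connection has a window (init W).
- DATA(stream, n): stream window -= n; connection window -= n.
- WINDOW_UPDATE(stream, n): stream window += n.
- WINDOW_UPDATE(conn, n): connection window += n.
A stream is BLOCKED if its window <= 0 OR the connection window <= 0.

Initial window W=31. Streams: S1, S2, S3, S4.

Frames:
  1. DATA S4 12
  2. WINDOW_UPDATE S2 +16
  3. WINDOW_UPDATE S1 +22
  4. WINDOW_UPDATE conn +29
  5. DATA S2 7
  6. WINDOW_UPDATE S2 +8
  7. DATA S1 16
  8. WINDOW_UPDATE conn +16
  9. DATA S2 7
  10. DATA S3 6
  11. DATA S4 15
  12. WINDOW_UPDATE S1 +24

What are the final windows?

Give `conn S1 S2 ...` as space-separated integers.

Op 1: conn=19 S1=31 S2=31 S3=31 S4=19 blocked=[]
Op 2: conn=19 S1=31 S2=47 S3=31 S4=19 blocked=[]
Op 3: conn=19 S1=53 S2=47 S3=31 S4=19 blocked=[]
Op 4: conn=48 S1=53 S2=47 S3=31 S4=19 blocked=[]
Op 5: conn=41 S1=53 S2=40 S3=31 S4=19 blocked=[]
Op 6: conn=41 S1=53 S2=48 S3=31 S4=19 blocked=[]
Op 7: conn=25 S1=37 S2=48 S3=31 S4=19 blocked=[]
Op 8: conn=41 S1=37 S2=48 S3=31 S4=19 blocked=[]
Op 9: conn=34 S1=37 S2=41 S3=31 S4=19 blocked=[]
Op 10: conn=28 S1=37 S2=41 S3=25 S4=19 blocked=[]
Op 11: conn=13 S1=37 S2=41 S3=25 S4=4 blocked=[]
Op 12: conn=13 S1=61 S2=41 S3=25 S4=4 blocked=[]

Answer: 13 61 41 25 4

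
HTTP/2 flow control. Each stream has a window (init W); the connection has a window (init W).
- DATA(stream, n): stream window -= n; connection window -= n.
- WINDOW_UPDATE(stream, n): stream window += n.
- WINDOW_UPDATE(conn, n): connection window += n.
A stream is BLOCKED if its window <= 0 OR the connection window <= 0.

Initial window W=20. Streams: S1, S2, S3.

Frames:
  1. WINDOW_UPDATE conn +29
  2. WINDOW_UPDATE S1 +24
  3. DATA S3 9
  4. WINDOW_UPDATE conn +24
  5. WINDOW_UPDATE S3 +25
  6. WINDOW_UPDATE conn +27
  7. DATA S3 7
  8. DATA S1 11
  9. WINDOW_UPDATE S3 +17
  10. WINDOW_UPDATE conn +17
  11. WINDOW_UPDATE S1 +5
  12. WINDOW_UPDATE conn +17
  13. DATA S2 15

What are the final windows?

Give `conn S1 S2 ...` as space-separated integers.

Op 1: conn=49 S1=20 S2=20 S3=20 blocked=[]
Op 2: conn=49 S1=44 S2=20 S3=20 blocked=[]
Op 3: conn=40 S1=44 S2=20 S3=11 blocked=[]
Op 4: conn=64 S1=44 S2=20 S3=11 blocked=[]
Op 5: conn=64 S1=44 S2=20 S3=36 blocked=[]
Op 6: conn=91 S1=44 S2=20 S3=36 blocked=[]
Op 7: conn=84 S1=44 S2=20 S3=29 blocked=[]
Op 8: conn=73 S1=33 S2=20 S3=29 blocked=[]
Op 9: conn=73 S1=33 S2=20 S3=46 blocked=[]
Op 10: conn=90 S1=33 S2=20 S3=46 blocked=[]
Op 11: conn=90 S1=38 S2=20 S3=46 blocked=[]
Op 12: conn=107 S1=38 S2=20 S3=46 blocked=[]
Op 13: conn=92 S1=38 S2=5 S3=46 blocked=[]

Answer: 92 38 5 46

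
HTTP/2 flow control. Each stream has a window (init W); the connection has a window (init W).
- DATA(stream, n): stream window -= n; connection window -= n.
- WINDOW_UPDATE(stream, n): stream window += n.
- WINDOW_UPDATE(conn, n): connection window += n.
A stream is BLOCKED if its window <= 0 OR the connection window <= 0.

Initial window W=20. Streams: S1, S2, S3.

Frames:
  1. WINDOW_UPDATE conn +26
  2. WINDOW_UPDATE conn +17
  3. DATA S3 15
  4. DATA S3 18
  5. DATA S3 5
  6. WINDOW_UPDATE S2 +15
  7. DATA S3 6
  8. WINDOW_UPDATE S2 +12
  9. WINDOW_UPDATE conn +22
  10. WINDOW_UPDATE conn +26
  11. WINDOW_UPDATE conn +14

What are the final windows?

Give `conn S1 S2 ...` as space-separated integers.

Answer: 81 20 47 -24

Derivation:
Op 1: conn=46 S1=20 S2=20 S3=20 blocked=[]
Op 2: conn=63 S1=20 S2=20 S3=20 blocked=[]
Op 3: conn=48 S1=20 S2=20 S3=5 blocked=[]
Op 4: conn=30 S1=20 S2=20 S3=-13 blocked=[3]
Op 5: conn=25 S1=20 S2=20 S3=-18 blocked=[3]
Op 6: conn=25 S1=20 S2=35 S3=-18 blocked=[3]
Op 7: conn=19 S1=20 S2=35 S3=-24 blocked=[3]
Op 8: conn=19 S1=20 S2=47 S3=-24 blocked=[3]
Op 9: conn=41 S1=20 S2=47 S3=-24 blocked=[3]
Op 10: conn=67 S1=20 S2=47 S3=-24 blocked=[3]
Op 11: conn=81 S1=20 S2=47 S3=-24 blocked=[3]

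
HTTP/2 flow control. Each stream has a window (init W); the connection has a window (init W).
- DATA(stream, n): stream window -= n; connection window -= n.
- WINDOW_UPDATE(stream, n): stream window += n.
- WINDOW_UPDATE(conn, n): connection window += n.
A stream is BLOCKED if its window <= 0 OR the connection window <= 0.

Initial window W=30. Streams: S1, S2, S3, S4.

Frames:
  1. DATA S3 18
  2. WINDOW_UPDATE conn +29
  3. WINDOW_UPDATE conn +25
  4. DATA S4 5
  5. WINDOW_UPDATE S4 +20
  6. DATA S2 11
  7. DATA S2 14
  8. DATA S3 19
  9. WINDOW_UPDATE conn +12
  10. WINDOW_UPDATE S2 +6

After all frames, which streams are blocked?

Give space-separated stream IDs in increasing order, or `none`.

Answer: S3

Derivation:
Op 1: conn=12 S1=30 S2=30 S3=12 S4=30 blocked=[]
Op 2: conn=41 S1=30 S2=30 S3=12 S4=30 blocked=[]
Op 3: conn=66 S1=30 S2=30 S3=12 S4=30 blocked=[]
Op 4: conn=61 S1=30 S2=30 S3=12 S4=25 blocked=[]
Op 5: conn=61 S1=30 S2=30 S3=12 S4=45 blocked=[]
Op 6: conn=50 S1=30 S2=19 S3=12 S4=45 blocked=[]
Op 7: conn=36 S1=30 S2=5 S3=12 S4=45 blocked=[]
Op 8: conn=17 S1=30 S2=5 S3=-7 S4=45 blocked=[3]
Op 9: conn=29 S1=30 S2=5 S3=-7 S4=45 blocked=[3]
Op 10: conn=29 S1=30 S2=11 S3=-7 S4=45 blocked=[3]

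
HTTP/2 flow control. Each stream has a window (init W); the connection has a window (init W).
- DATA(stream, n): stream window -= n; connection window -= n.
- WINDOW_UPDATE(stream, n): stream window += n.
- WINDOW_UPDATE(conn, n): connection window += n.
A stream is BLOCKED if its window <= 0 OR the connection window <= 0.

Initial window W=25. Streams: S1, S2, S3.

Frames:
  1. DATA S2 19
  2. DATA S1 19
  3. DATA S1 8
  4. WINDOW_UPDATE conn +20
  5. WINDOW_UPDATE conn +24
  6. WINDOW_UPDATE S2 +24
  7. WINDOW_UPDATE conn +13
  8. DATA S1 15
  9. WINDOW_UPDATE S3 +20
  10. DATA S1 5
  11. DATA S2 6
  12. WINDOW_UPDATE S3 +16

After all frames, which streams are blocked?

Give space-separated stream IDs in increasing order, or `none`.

Op 1: conn=6 S1=25 S2=6 S3=25 blocked=[]
Op 2: conn=-13 S1=6 S2=6 S3=25 blocked=[1, 2, 3]
Op 3: conn=-21 S1=-2 S2=6 S3=25 blocked=[1, 2, 3]
Op 4: conn=-1 S1=-2 S2=6 S3=25 blocked=[1, 2, 3]
Op 5: conn=23 S1=-2 S2=6 S3=25 blocked=[1]
Op 6: conn=23 S1=-2 S2=30 S3=25 blocked=[1]
Op 7: conn=36 S1=-2 S2=30 S3=25 blocked=[1]
Op 8: conn=21 S1=-17 S2=30 S3=25 blocked=[1]
Op 9: conn=21 S1=-17 S2=30 S3=45 blocked=[1]
Op 10: conn=16 S1=-22 S2=30 S3=45 blocked=[1]
Op 11: conn=10 S1=-22 S2=24 S3=45 blocked=[1]
Op 12: conn=10 S1=-22 S2=24 S3=61 blocked=[1]

Answer: S1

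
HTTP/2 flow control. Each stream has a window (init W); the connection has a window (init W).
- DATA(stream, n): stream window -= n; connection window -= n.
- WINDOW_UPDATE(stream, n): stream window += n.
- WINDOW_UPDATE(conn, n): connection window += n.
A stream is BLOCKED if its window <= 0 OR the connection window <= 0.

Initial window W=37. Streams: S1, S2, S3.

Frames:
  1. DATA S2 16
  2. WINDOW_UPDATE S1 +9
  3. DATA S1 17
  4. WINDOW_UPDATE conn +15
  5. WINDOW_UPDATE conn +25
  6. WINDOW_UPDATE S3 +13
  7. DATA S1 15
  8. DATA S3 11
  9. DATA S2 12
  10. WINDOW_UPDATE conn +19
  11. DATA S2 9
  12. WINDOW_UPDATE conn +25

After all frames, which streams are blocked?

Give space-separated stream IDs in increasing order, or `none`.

Op 1: conn=21 S1=37 S2=21 S3=37 blocked=[]
Op 2: conn=21 S1=46 S2=21 S3=37 blocked=[]
Op 3: conn=4 S1=29 S2=21 S3=37 blocked=[]
Op 4: conn=19 S1=29 S2=21 S3=37 blocked=[]
Op 5: conn=44 S1=29 S2=21 S3=37 blocked=[]
Op 6: conn=44 S1=29 S2=21 S3=50 blocked=[]
Op 7: conn=29 S1=14 S2=21 S3=50 blocked=[]
Op 8: conn=18 S1=14 S2=21 S3=39 blocked=[]
Op 9: conn=6 S1=14 S2=9 S3=39 blocked=[]
Op 10: conn=25 S1=14 S2=9 S3=39 blocked=[]
Op 11: conn=16 S1=14 S2=0 S3=39 blocked=[2]
Op 12: conn=41 S1=14 S2=0 S3=39 blocked=[2]

Answer: S2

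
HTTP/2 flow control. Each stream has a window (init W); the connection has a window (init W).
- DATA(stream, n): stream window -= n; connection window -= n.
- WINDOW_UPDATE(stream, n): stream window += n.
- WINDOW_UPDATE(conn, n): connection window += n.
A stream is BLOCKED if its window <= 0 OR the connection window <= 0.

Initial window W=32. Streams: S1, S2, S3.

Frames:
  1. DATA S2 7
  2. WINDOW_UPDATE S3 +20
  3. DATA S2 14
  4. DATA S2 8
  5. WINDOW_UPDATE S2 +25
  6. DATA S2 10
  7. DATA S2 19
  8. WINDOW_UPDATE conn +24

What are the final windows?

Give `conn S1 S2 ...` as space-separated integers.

Op 1: conn=25 S1=32 S2=25 S3=32 blocked=[]
Op 2: conn=25 S1=32 S2=25 S3=52 blocked=[]
Op 3: conn=11 S1=32 S2=11 S3=52 blocked=[]
Op 4: conn=3 S1=32 S2=3 S3=52 blocked=[]
Op 5: conn=3 S1=32 S2=28 S3=52 blocked=[]
Op 6: conn=-7 S1=32 S2=18 S3=52 blocked=[1, 2, 3]
Op 7: conn=-26 S1=32 S2=-1 S3=52 blocked=[1, 2, 3]
Op 8: conn=-2 S1=32 S2=-1 S3=52 blocked=[1, 2, 3]

Answer: -2 32 -1 52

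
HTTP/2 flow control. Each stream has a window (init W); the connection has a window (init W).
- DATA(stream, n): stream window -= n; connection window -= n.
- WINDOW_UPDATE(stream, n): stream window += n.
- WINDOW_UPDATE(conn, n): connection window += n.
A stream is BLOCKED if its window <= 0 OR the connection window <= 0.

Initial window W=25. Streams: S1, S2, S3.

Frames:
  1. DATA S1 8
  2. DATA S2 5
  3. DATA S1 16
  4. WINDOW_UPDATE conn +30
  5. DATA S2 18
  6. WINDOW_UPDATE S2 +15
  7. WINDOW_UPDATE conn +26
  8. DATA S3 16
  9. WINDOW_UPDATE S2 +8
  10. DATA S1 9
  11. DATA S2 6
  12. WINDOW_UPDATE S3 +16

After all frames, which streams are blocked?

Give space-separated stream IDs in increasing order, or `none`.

Op 1: conn=17 S1=17 S2=25 S3=25 blocked=[]
Op 2: conn=12 S1=17 S2=20 S3=25 blocked=[]
Op 3: conn=-4 S1=1 S2=20 S3=25 blocked=[1, 2, 3]
Op 4: conn=26 S1=1 S2=20 S3=25 blocked=[]
Op 5: conn=8 S1=1 S2=2 S3=25 blocked=[]
Op 6: conn=8 S1=1 S2=17 S3=25 blocked=[]
Op 7: conn=34 S1=1 S2=17 S3=25 blocked=[]
Op 8: conn=18 S1=1 S2=17 S3=9 blocked=[]
Op 9: conn=18 S1=1 S2=25 S3=9 blocked=[]
Op 10: conn=9 S1=-8 S2=25 S3=9 blocked=[1]
Op 11: conn=3 S1=-8 S2=19 S3=9 blocked=[1]
Op 12: conn=3 S1=-8 S2=19 S3=25 blocked=[1]

Answer: S1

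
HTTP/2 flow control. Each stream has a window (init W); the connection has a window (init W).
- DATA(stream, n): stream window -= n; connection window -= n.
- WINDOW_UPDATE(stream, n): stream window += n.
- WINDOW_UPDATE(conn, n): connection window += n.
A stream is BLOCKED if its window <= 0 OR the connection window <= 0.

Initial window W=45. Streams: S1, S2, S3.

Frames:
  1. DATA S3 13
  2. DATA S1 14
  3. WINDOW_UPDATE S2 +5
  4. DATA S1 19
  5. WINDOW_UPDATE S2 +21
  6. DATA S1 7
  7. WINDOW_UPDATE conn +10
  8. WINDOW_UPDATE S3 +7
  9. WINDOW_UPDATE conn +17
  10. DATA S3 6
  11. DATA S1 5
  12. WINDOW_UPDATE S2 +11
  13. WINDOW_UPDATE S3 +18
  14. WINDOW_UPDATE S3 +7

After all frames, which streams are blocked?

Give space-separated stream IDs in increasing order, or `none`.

Op 1: conn=32 S1=45 S2=45 S3=32 blocked=[]
Op 2: conn=18 S1=31 S2=45 S3=32 blocked=[]
Op 3: conn=18 S1=31 S2=50 S3=32 blocked=[]
Op 4: conn=-1 S1=12 S2=50 S3=32 blocked=[1, 2, 3]
Op 5: conn=-1 S1=12 S2=71 S3=32 blocked=[1, 2, 3]
Op 6: conn=-8 S1=5 S2=71 S3=32 blocked=[1, 2, 3]
Op 7: conn=2 S1=5 S2=71 S3=32 blocked=[]
Op 8: conn=2 S1=5 S2=71 S3=39 blocked=[]
Op 9: conn=19 S1=5 S2=71 S3=39 blocked=[]
Op 10: conn=13 S1=5 S2=71 S3=33 blocked=[]
Op 11: conn=8 S1=0 S2=71 S3=33 blocked=[1]
Op 12: conn=8 S1=0 S2=82 S3=33 blocked=[1]
Op 13: conn=8 S1=0 S2=82 S3=51 blocked=[1]
Op 14: conn=8 S1=0 S2=82 S3=58 blocked=[1]

Answer: S1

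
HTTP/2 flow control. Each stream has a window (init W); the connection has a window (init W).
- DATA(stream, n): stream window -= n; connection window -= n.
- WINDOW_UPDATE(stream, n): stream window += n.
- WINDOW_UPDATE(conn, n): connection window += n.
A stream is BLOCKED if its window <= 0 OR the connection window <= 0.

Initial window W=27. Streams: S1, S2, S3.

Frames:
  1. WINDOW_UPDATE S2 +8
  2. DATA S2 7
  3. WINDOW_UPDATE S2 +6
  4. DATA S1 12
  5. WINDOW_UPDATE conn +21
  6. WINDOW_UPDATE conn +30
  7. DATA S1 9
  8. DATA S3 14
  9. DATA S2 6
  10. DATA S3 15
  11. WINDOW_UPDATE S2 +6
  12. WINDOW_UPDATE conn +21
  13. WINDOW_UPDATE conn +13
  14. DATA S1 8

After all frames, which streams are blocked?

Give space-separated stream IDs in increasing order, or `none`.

Answer: S1 S3

Derivation:
Op 1: conn=27 S1=27 S2=35 S3=27 blocked=[]
Op 2: conn=20 S1=27 S2=28 S3=27 blocked=[]
Op 3: conn=20 S1=27 S2=34 S3=27 blocked=[]
Op 4: conn=8 S1=15 S2=34 S3=27 blocked=[]
Op 5: conn=29 S1=15 S2=34 S3=27 blocked=[]
Op 6: conn=59 S1=15 S2=34 S3=27 blocked=[]
Op 7: conn=50 S1=6 S2=34 S3=27 blocked=[]
Op 8: conn=36 S1=6 S2=34 S3=13 blocked=[]
Op 9: conn=30 S1=6 S2=28 S3=13 blocked=[]
Op 10: conn=15 S1=6 S2=28 S3=-2 blocked=[3]
Op 11: conn=15 S1=6 S2=34 S3=-2 blocked=[3]
Op 12: conn=36 S1=6 S2=34 S3=-2 blocked=[3]
Op 13: conn=49 S1=6 S2=34 S3=-2 blocked=[3]
Op 14: conn=41 S1=-2 S2=34 S3=-2 blocked=[1, 3]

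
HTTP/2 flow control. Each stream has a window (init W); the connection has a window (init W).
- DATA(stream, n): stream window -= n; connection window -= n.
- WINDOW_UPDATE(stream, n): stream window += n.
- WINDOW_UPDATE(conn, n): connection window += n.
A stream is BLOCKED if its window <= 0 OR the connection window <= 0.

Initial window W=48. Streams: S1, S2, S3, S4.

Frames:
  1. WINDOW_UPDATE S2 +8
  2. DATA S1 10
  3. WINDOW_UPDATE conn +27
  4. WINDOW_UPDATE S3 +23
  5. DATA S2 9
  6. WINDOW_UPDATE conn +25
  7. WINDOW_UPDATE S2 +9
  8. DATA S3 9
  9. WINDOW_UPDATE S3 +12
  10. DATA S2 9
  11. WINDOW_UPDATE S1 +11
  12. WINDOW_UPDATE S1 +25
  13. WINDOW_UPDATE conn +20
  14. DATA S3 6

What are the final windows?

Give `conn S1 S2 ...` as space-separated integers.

Answer: 77 74 47 68 48

Derivation:
Op 1: conn=48 S1=48 S2=56 S3=48 S4=48 blocked=[]
Op 2: conn=38 S1=38 S2=56 S3=48 S4=48 blocked=[]
Op 3: conn=65 S1=38 S2=56 S3=48 S4=48 blocked=[]
Op 4: conn=65 S1=38 S2=56 S3=71 S4=48 blocked=[]
Op 5: conn=56 S1=38 S2=47 S3=71 S4=48 blocked=[]
Op 6: conn=81 S1=38 S2=47 S3=71 S4=48 blocked=[]
Op 7: conn=81 S1=38 S2=56 S3=71 S4=48 blocked=[]
Op 8: conn=72 S1=38 S2=56 S3=62 S4=48 blocked=[]
Op 9: conn=72 S1=38 S2=56 S3=74 S4=48 blocked=[]
Op 10: conn=63 S1=38 S2=47 S3=74 S4=48 blocked=[]
Op 11: conn=63 S1=49 S2=47 S3=74 S4=48 blocked=[]
Op 12: conn=63 S1=74 S2=47 S3=74 S4=48 blocked=[]
Op 13: conn=83 S1=74 S2=47 S3=74 S4=48 blocked=[]
Op 14: conn=77 S1=74 S2=47 S3=68 S4=48 blocked=[]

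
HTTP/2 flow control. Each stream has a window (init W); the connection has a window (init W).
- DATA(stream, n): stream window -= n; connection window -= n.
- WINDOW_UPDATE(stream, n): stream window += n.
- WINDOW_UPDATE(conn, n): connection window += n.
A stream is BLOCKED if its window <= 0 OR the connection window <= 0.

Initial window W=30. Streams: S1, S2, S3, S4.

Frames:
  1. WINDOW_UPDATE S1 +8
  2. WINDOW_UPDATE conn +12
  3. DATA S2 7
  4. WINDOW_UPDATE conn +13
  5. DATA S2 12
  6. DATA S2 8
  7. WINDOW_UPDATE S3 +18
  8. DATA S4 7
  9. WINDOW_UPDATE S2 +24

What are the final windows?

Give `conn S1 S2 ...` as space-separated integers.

Op 1: conn=30 S1=38 S2=30 S3=30 S4=30 blocked=[]
Op 2: conn=42 S1=38 S2=30 S3=30 S4=30 blocked=[]
Op 3: conn=35 S1=38 S2=23 S3=30 S4=30 blocked=[]
Op 4: conn=48 S1=38 S2=23 S3=30 S4=30 blocked=[]
Op 5: conn=36 S1=38 S2=11 S3=30 S4=30 blocked=[]
Op 6: conn=28 S1=38 S2=3 S3=30 S4=30 blocked=[]
Op 7: conn=28 S1=38 S2=3 S3=48 S4=30 blocked=[]
Op 8: conn=21 S1=38 S2=3 S3=48 S4=23 blocked=[]
Op 9: conn=21 S1=38 S2=27 S3=48 S4=23 blocked=[]

Answer: 21 38 27 48 23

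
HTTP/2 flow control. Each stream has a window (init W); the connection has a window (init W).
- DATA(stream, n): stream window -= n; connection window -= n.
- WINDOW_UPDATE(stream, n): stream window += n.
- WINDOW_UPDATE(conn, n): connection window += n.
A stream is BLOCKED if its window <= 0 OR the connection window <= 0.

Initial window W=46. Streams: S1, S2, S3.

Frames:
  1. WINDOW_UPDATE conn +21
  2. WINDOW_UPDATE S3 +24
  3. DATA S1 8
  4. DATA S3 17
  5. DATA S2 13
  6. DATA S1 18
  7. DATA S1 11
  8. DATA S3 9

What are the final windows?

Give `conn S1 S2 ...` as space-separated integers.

Answer: -9 9 33 44

Derivation:
Op 1: conn=67 S1=46 S2=46 S3=46 blocked=[]
Op 2: conn=67 S1=46 S2=46 S3=70 blocked=[]
Op 3: conn=59 S1=38 S2=46 S3=70 blocked=[]
Op 4: conn=42 S1=38 S2=46 S3=53 blocked=[]
Op 5: conn=29 S1=38 S2=33 S3=53 blocked=[]
Op 6: conn=11 S1=20 S2=33 S3=53 blocked=[]
Op 7: conn=0 S1=9 S2=33 S3=53 blocked=[1, 2, 3]
Op 8: conn=-9 S1=9 S2=33 S3=44 blocked=[1, 2, 3]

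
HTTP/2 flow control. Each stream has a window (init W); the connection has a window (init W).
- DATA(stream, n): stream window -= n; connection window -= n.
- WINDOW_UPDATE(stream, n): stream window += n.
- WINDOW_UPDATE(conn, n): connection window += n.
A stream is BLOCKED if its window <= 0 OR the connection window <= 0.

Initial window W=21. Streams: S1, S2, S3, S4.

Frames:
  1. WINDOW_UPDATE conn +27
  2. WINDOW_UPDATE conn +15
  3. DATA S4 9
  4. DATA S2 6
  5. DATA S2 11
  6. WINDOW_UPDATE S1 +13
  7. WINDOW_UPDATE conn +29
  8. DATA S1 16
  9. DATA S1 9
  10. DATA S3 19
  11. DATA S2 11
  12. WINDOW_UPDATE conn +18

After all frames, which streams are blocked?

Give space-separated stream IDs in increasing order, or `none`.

Answer: S2

Derivation:
Op 1: conn=48 S1=21 S2=21 S3=21 S4=21 blocked=[]
Op 2: conn=63 S1=21 S2=21 S3=21 S4=21 blocked=[]
Op 3: conn=54 S1=21 S2=21 S3=21 S4=12 blocked=[]
Op 4: conn=48 S1=21 S2=15 S3=21 S4=12 blocked=[]
Op 5: conn=37 S1=21 S2=4 S3=21 S4=12 blocked=[]
Op 6: conn=37 S1=34 S2=4 S3=21 S4=12 blocked=[]
Op 7: conn=66 S1=34 S2=4 S3=21 S4=12 blocked=[]
Op 8: conn=50 S1=18 S2=4 S3=21 S4=12 blocked=[]
Op 9: conn=41 S1=9 S2=4 S3=21 S4=12 blocked=[]
Op 10: conn=22 S1=9 S2=4 S3=2 S4=12 blocked=[]
Op 11: conn=11 S1=9 S2=-7 S3=2 S4=12 blocked=[2]
Op 12: conn=29 S1=9 S2=-7 S3=2 S4=12 blocked=[2]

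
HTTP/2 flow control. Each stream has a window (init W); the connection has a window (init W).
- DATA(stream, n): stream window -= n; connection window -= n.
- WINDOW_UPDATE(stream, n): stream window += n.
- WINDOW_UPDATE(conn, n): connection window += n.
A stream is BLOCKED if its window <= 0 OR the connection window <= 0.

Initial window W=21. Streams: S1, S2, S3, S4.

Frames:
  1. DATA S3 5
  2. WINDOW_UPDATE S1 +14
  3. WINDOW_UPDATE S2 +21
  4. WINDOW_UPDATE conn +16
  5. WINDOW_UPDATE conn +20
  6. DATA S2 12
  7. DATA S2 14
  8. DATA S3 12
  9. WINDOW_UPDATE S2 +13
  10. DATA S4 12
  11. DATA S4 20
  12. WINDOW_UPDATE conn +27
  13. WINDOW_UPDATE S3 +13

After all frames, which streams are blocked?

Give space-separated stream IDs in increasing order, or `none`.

Op 1: conn=16 S1=21 S2=21 S3=16 S4=21 blocked=[]
Op 2: conn=16 S1=35 S2=21 S3=16 S4=21 blocked=[]
Op 3: conn=16 S1=35 S2=42 S3=16 S4=21 blocked=[]
Op 4: conn=32 S1=35 S2=42 S3=16 S4=21 blocked=[]
Op 5: conn=52 S1=35 S2=42 S3=16 S4=21 blocked=[]
Op 6: conn=40 S1=35 S2=30 S3=16 S4=21 blocked=[]
Op 7: conn=26 S1=35 S2=16 S3=16 S4=21 blocked=[]
Op 8: conn=14 S1=35 S2=16 S3=4 S4=21 blocked=[]
Op 9: conn=14 S1=35 S2=29 S3=4 S4=21 blocked=[]
Op 10: conn=2 S1=35 S2=29 S3=4 S4=9 blocked=[]
Op 11: conn=-18 S1=35 S2=29 S3=4 S4=-11 blocked=[1, 2, 3, 4]
Op 12: conn=9 S1=35 S2=29 S3=4 S4=-11 blocked=[4]
Op 13: conn=9 S1=35 S2=29 S3=17 S4=-11 blocked=[4]

Answer: S4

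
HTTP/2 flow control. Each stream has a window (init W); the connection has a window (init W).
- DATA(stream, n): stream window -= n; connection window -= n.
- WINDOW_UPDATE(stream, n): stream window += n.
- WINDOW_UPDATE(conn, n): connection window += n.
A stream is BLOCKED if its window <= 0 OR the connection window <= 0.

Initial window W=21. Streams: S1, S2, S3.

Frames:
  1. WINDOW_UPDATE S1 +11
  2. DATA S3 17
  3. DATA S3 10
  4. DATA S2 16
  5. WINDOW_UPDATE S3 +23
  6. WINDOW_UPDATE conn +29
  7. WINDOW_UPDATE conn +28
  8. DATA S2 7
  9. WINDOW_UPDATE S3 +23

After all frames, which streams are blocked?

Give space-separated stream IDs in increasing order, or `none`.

Answer: S2

Derivation:
Op 1: conn=21 S1=32 S2=21 S3=21 blocked=[]
Op 2: conn=4 S1=32 S2=21 S3=4 blocked=[]
Op 3: conn=-6 S1=32 S2=21 S3=-6 blocked=[1, 2, 3]
Op 4: conn=-22 S1=32 S2=5 S3=-6 blocked=[1, 2, 3]
Op 5: conn=-22 S1=32 S2=5 S3=17 blocked=[1, 2, 3]
Op 6: conn=7 S1=32 S2=5 S3=17 blocked=[]
Op 7: conn=35 S1=32 S2=5 S3=17 blocked=[]
Op 8: conn=28 S1=32 S2=-2 S3=17 blocked=[2]
Op 9: conn=28 S1=32 S2=-2 S3=40 blocked=[2]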